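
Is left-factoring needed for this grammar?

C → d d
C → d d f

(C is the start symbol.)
Left-factoring is needed when two productions for the same non-terminal
share a common prefix on the right-hand side.

Productions for C:
  C → d d
  C → d d f

Found common prefix 'd d' in productions for C

Answer: Yes, C has productions with common prefix 'd d'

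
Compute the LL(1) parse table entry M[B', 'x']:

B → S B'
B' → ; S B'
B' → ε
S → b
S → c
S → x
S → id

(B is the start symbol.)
Empty (error entry)

To find M[B', 'x'], we find productions for B' where 'x' is in the predict set (PREDICT(N → α) = (FIRST(α) \ {ε}) ∪ (FOLLOW(N) if α ⇒* ε)).

Relevant sets:
  FOLLOW(B') = { $ }

B' → ; S B': PREDICT = { ';' }
B' → ε: PREDICT = { $ }

M[B', 'x'] is empty (no production applies)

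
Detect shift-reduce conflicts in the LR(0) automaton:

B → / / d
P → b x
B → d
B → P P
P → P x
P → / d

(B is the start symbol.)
A shift-reduce conflict occurs when an LR(0) state has both:
  - a complete (reduce) item [A → α .] (dot at the end), and
  - a shift item [B → β . c γ] (dot before a terminal).

Augment with B' → B and build the canonical LR(0) collection (I0 = CLOSURE({[B' → . B]}), then GOTO on every symbol after a dot until no new states appear). It has 13 states:
  I0: { [B → . / / d], [B → . P P], [B → . d], [B' → . B], [P → . / d], [P → . P x], [P → . b x] }  — shift
  I1: { [B → / . / d], [P → / . d] }  — shift
  I2: { [B' → B .] }  — accept
  I3: { [B → P . P], [P → . / d], [P → . P x], [P → . b x], [P → P . x] }  — shift
  I4: { [P → b . x] }  — shift
  I5: { [B → d .] }  — reduce
  I6: { [P → b x .] }  — reduce
  I7: { [P → / . d] }  — shift
  I8: { [B → P P .], [P → P . x] }  — shift, reduce
  I9: { [P → P x .] }  — reduce
  I10: { [P → / d .] }  — reduce
  I11: { [B → / / . d] }  — shift
  I12: { [B → / / d .] }  — reduce

I8 contains reduce item [B → P P .] and shift item [P → P . x] — shift-reduce conflict.

Answer: Yes — I8: [B → P P .] vs [P → P . x]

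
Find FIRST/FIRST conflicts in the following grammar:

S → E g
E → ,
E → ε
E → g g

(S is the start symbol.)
No FIRST/FIRST conflicts.

A FIRST/FIRST conflict occurs when two productions N → α and N → β for the same non-terminal have FIRST(α) ∩ FIRST(β) ≠ ∅ (with ε ∈ FIRST of a nullable right-hand side, so two nullable alternatives also conflict).

Productions for E:
  E → ,: FIRST = { ',' }
  E → ε: FIRST = { ε }
  E → g g: FIRST = { 'g' }
S has only one production, so no FIRST/FIRST conflict is possible there.

All alternatives of each non-terminal have pairwise disjoint FIRST sets.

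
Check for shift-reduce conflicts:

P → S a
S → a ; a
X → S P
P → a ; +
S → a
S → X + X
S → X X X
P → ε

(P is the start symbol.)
Yes — I0: [P → .] vs [P → . a ; +]; I2: [P → .] vs [P → S . a]; I4: [S → a .] vs [P → a . ; +]; I9: [P → .] vs [P → . a ; +]; I11: [S → a .] vs [S → a . ; a]; I13: [S → X X X .] vs [S → X . + X]; I15: [S → X + X .] vs [S → X . + X]; I16: [P → S a .] vs [P → a . ; +]

A shift-reduce conflict occurs when an LR(0) state has both:
  - a complete (reduce) item [A → α .] (dot at the end), and
  - a shift item [B → β . c γ] (dot before a terminal).

Augment with P' → P and build the canonical LR(0) collection (I0 = CLOSURE({[P' → . P]}), then GOTO on every symbol after a dot until no new states appear). It has 17 states:
  I0: { [P → . S a], [P → . a ; +], [P → .], [P' → . P], [S → . X + X], [S → . X X X], [S → . a ; a], [S → . a], [X → . S P] }  — shift, reduce
  I1: { [P' → P .] }  — accept
  I2: { [P → . S a], [P → . a ; +], [P → .], [P → S . a], [S → . X + X], [S → . X X X], [S → . a ; a], [S → . a], [X → . S P], [X → S . P] }  — shift, reduce
  I3: { [S → . X + X], [S → . X X X], [S → . a ; a], [S → . a], [S → X . + X], [S → X . X X], [X → . S P] }  — shift
  I4: { [P → a . ; +], [S → a . ; a], [S → a .] }  — shift, reduce
  I5: { [P → a ; . +], [S → a ; . a] }  — shift
  I6: { [P → a ; + .] }  — reduce
  I7: { [S → a ; a .] }  — reduce
  I8: { [S → . X + X], [S → . X X X], [S → . a ; a], [S → . a], [S → X + . X], [X → . S P] }  — shift
  I9: { [P → . S a], [P → . a ; +], [P → .], [S → . X + X], [S → . X X X], [S → . a ; a], [S → . a], [X → . S P], [X → S . P] }  — shift, reduce
  I10: { [S → . X + X], [S → . X X X], [S → . a ; a], [S → . a], [S → X . + X], [S → X . X X], [S → X X . X], [X → . S P] }  — shift
  I11: { [S → a . ; a], [S → a .] }  — shift, reduce
  I12: { [S → a ; . a] }  — shift
  I13: { [S → . X + X], [S → . X X X], [S → . a ; a], [S → . a], [S → X . + X], [S → X . X X], [S → X X . X], [S → X X X .], [X → . S P] }  — shift, reduce
  I14: { [X → S P .] }  — reduce
  I15: { [S → . X + X], [S → . X X X], [S → . a ; a], [S → . a], [S → X + X .], [S → X . + X], [S → X . X X], [X → . S P] }  — shift, reduce
  I16: { [P → S a .], [P → a . ; +], [S → a . ; a], [S → a .] }  — shift, 2 reduces

I0 contains reduce item [P → .] and shift items [P → . a ; +], [S → . a], [S → . a ; a] — shift-reduce conflict.
I2 contains reduce item [P → .] and shift items [P → S . a], [P → . a ; +], [S → . a], [S → . a ; a] — shift-reduce conflict.
I4 contains reduce item [S → a .] and shift items [P → a . ; +], [S → a . ; a] — shift-reduce conflict.
I9 contains reduce item [P → .] and shift items [P → . a ; +], [S → . a], [S → . a ; a] — shift-reduce conflict.
I11 contains reduce item [S → a .] and shift item [S → a . ; a] — shift-reduce conflict.
I13 contains reduce item [S → X X X .] and shift items [S → X . + X], [S → . a], [S → . a ; a] — shift-reduce conflict.
I15 contains reduce item [S → X + X .] and shift items [S → X . + X], [S → . a], [S → . a ; a] — shift-reduce conflict.
I16 contains reduce items [P → S a .], [S → a .] and shift items [P → a . ; +], [S → a . ; a] — shift-reduce conflict.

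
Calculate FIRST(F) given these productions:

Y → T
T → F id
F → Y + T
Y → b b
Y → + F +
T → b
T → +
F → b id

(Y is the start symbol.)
FIRST sets of the other non-terminals involved (by the same procedure, iterated to a fixed point):
  FIRST(Y) = { '+', 'b' }

From F → Y + T:
  - Y is a non-terminal: add FIRST(Y) \ {ε} = { '+', 'b' }
    Y is not nullable, so stop
From F → b id:
  - b is a terminal: add 'b' and stop

Collecting: FIRST(F) = { '+', 'b' }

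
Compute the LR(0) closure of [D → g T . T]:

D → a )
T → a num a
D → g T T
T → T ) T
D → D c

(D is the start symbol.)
To compute CLOSURE, for each item [A → α.Bβ] where B is a non-terminal, add [B → .γ] for all productions B → γ; repeat for the newly added items until nothing changes.

Start with: [D → g T . T]
  [D → g T . T] has the dot before T: add [T → . a num a], [T → . T ) T]
No further items can be added.

CLOSURE = { [D → g T . T], [T → . T ) T], [T → . a num a] }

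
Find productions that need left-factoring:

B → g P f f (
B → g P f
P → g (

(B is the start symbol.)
Left-factoring is needed when two productions for the same non-terminal
share a common prefix on the right-hand side.

Productions for B:
  B → g P f f (
  B → g P f

Found common prefix 'g P f' in productions for B

Answer: Yes, B has productions with common prefix 'g P f'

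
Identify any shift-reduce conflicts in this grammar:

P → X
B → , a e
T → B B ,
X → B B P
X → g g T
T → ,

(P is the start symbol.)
Augment with P' → P and build the canonical LR(0) collection (I0 = CLOSURE({[P' → . P]}), then GOTO on every symbol after a dot until no new states appear). It has 16 states:
  I0: { [B → . , a e], [P → . X], [P' → . P], [X → . B B P], [X → . g g T] }  — shift
  I1: { [B → , . a e] }  — shift
  I2: { [B → . , a e], [X → B . B P] }  — shift
  I3: { [P' → P .] }  — accept
  I4: { [P → X .] }  — reduce
  I5: { [X → g . g T] }  — shift
  I6: { [B → . , a e], [T → . ,], [T → . B B ,], [X → g g . T] }  — shift
  I7: { [B → , . a e], [T → , .] }  — shift, reduce
  I8: { [B → . , a e], [T → B . B ,] }  — shift
  I9: { [X → g g T .] }  — reduce
  I10: { [T → B B . ,] }  — shift
  I11: { [T → B B , .] }  — reduce
  I12: { [B → , a . e] }  — shift
  I13: { [B → , a e .] }  — reduce
  I14: { [B → . , a e], [P → . X], [X → . B B P], [X → . g g T], [X → B B . P] }  — shift
  I15: { [X → B B P .] }  — reduce

I7 contains reduce item [T → , .] and shift item [B → , . a e] — shift-reduce conflict.

Answer: Yes — I7: [T → , .] vs [B → , . a e]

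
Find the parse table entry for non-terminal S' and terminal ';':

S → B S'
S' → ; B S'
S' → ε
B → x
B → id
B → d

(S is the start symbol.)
S' → ; B S'

To find M[S', ';'], we find productions for S' where ';' is in the predict set (PREDICT(N → α) = (FIRST(α) \ {ε}) ∪ (FOLLOW(N) if α ⇒* ε)).

Relevant sets:
  FOLLOW(S') = { $ }

S' → ; B S': PREDICT = { ';' }
  ';' is in predict set, so this production goes in M[S', ';']
S' → ε: PREDICT = { $ }

M[S', ';'] = S' → ; B S'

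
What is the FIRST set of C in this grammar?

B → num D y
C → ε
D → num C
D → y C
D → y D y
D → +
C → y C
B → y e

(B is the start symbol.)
{ 'y', ε }

To compute FIRST(C), examine every production with C on the left-hand side, reading each right-hand side left to right until a non-nullable symbol is reached.

From C → ε:
  - ε-production, so ε ∈ FIRST(C)
From C → y C:
  - y is a terminal: add 'y' and stop

Collecting: FIRST(C) = { 'y', ε }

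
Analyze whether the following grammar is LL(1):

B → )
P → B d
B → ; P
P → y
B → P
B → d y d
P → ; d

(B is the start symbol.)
No. Predict set conflict for B: { ')' }

A grammar is LL(1) if for each non-terminal N with multiple productions, the predict sets of those productions are pairwise disjoint, where PREDICT(N → α) = (FIRST(α) \ {ε}) ∪ (FOLLOW(N) if α ⇒* ε).

Relevant sets:
  FIRST(P) = { ')', ';', 'd', 'y' }
  FIRST(B) = { ')', ';', 'd', 'y' }

For B:
  PREDICT(B → ')') = { ')' }
  PREDICT(B → ';' P) = { ';' }
  PREDICT(B → P) = { ')', ';', 'd', 'y' }
  PREDICT(B → d y d) = { 'd' }
For P:
  PREDICT(P → B d) = { ')', ';', 'd', 'y' }
  PREDICT(P → y) = { 'y' }
  PREDICT(P → ';' d) = { ';' }

Conflict found: Predict set conflict for B: { ')' }
The grammar is NOT LL(1).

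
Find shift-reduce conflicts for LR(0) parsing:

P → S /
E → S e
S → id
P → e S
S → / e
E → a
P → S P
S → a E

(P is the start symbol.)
A shift-reduce conflict occurs when an LR(0) state has both:
  - a complete (reduce) item [A → α .] (dot at the end), and
  - a shift item [B → β . c γ] (dot before a terminal).

Augment with P' → P and build the canonical LR(0) collection (I0 = CLOSURE({[P' → . P]}), then GOTO on every symbol after a dot until no new states appear). It has 15 states:
  I0: { [P → . S /], [P → . S P], [P → . e S], [P' → . P], [S → . / e], [S → . a E], [S → . id] }  — shift
  I1: { [S → / . e] }  — shift
  I2: { [P' → P .] }  — accept
  I3: { [P → . S /], [P → . S P], [P → . e S], [P → S . /], [P → S . P], [S → . / e], [S → . a E], [S → . id] }  — shift
  I4: { [E → . S e], [E → . a], [S → . / e], [S → . a E], [S → . id], [S → a . E] }  — shift
  I5: { [P → e . S], [S → . / e], [S → . a E], [S → . id] }  — shift
  I6: { [S → id .] }  — reduce
  I7: { [P → e S .] }  — reduce
  I8: { [S → a E .] }  — reduce
  I9: { [E → S . e] }  — shift
  I10: { [E → . S e], [E → . a], [E → a .], [S → . / e], [S → . a E], [S → . id], [S → a . E] }  — shift, reduce
  I11: { [E → S e .] }  — reduce
  I12: { [P → S / .], [S → / . e] }  — shift, reduce
  I13: { [P → S P .] }  — reduce
  I14: { [S → / e .] }  — reduce

I10 contains reduce item [E → a .] and shift items [E → . a], [S → . / e], [S → . a E], [S → . id] — shift-reduce conflict.
I12 contains reduce item [P → S / .] and shift item [S → / . e] — shift-reduce conflict.

Answer: Yes — I10: [E → a .] vs [E → . a]; I12: [P → S / .] vs [S → / . e]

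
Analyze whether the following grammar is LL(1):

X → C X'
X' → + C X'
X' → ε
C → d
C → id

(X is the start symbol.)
Yes, the grammar is LL(1).

A grammar is LL(1) if for each non-terminal N with multiple productions, the predict sets of those productions are pairwise disjoint, where PREDICT(N → α) = (FIRST(α) \ {ε}) ∪ (FOLLOW(N) if α ⇒* ε).

Relevant sets:
  FOLLOW(X') = { $ }

For X':
  PREDICT(X' → '+' C X') = { '+' }
  PREDICT(X' → ε) = { $ }
For C:
  PREDICT(C → d) = { 'd' }
  PREDICT(C → id) = { 'id' }
X has a single production, so nothing to check there.

All predict sets are disjoint. The grammar IS LL(1).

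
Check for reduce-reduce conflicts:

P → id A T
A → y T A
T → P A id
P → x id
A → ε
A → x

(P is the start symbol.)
A reduce-reduce conflict occurs when an LR(0) state has two complete items [A → α .] and [B → β .] — both call for a reduction, and with no lookahead the parser cannot choose between them.

Augment with P' → P and build the canonical LR(0) collection (I0 = CLOSURE({[P' → . P]}), then GOTO on every symbol after a dot until no new states appear). It has 14 states:
  I0: { [P → . id A T], [P → . x id], [P' → . P] }  — shift
  I1: { [P' → P .] }  — accept
  I2: { [A → . x], [A → . y T A], [A → .], [P → id . A T] }  — shift, reduce
  I3: { [P → x . id] }  — shift
  I4: { [P → x id .] }  — reduce
  I5: { [P → . id A T], [P → . x id], [P → id A . T], [T → . P A id] }  — shift
  I6: { [A → x .] }  — reduce
  I7: { [A → y . T A], [P → . id A T], [P → . x id], [T → . P A id] }  — shift
  I8: { [A → . x], [A → . y T A], [A → .], [T → P . A id] }  — shift, reduce
  I9: { [A → . x], [A → . y T A], [A → .], [A → y T . A] }  — shift, reduce
  I10: { [A → y T A .] }  — reduce
  I11: { [T → P A . id] }  — shift
  I12: { [T → P A id .] }  — reduce
  I13: { [P → id A T .] }  — reduce

No state contains more than one complete item.

Answer: No reduce-reduce conflicts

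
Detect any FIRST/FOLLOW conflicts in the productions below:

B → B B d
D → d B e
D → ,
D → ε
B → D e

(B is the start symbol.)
Nullable non-terminals: D.

D: nullable alternative(s) D → ε; FOLLOW(D) = { 'e' }
  D → d B e: FIRST \ {ε} = { 'd' } — disjoint from FOLLOW(D)
  D → ,: FIRST \ {ε} = { ',' } — disjoint from FOLLOW(D)
  D → ε: FIRST \ {ε} = { } — this is the only nullable alternative, skip

B has no nullable alternative, so no FIRST/FOLLOW check is needed there.

No FIRST/FOLLOW conflicts found.

Answer: No FIRST/FOLLOW conflicts.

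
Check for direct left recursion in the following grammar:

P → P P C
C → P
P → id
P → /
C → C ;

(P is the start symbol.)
Direct left recursion occurs when N → N α for some non-terminal N (the right-hand side begins with the left-hand side itself).

P → P P C: LEFT RECURSIVE (starts with P)
C → P: starts with P
P → id: starts with id
P → /: starts with '/'
C → C ;: LEFT RECURSIVE (starts with C)

The grammar has direct left recursion on: P, C.

Answer: Yes, P, C are left-recursive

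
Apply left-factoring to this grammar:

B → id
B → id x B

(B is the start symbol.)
B → id B'
B' → ε
B' → x B

Left-factoring transforms A → αβ₁ | αβ₂ into A → αA' and A' → β₁ | β₂
(α is the longest common prefix among the alternatives). Repeat until
no nonterminal has two alternatives with a common prefix.

Round 1: B has alternatives sharing prefix 'id'. Introduce B': B → id B'
  Add: B' → ε
  Add: B' → x B

No remaining common prefixes — done.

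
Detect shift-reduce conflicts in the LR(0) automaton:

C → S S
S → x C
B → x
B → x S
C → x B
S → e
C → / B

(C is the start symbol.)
Yes — I8: [B → x .] vs [B → . x]; I9: [B → x S .] vs [S → . e]; I13: [B → x .] vs [S → . e]

A shift-reduce conflict occurs when an LR(0) state has both:
  - a complete (reduce) item [A → α .] (dot at the end), and
  - a shift item [B → β . c γ] (dot before a terminal).

Augment with C' → C and build the canonical LR(0) collection (I0 = CLOSURE({[C' → . C]}), then GOTO on every symbol after a dot until no new states appear). It has 15 states:
  I0: { [C → . / B], [C → . S S], [C → . x B], [C' → . C], [S → . e], [S → . x C] }  — shift
  I1: { [B → . x S], [B → . x], [C → / . B] }  — shift
  I2: { [C' → C .] }  — accept
  I3: { [C → S . S], [S → . e], [S → . x C] }  — shift
  I4: { [S → e .] }  — reduce
  I5: { [B → . x S], [B → . x], [C → . / B], [C → . S S], [C → . x B], [C → x . B], [S → . e], [S → . x C], [S → x . C] }  — shift
  I6: { [C → x B .] }  — reduce
  I7: { [S → x C .] }  — reduce
  I8: { [B → . x S], [B → . x], [B → x . S], [B → x .], [C → . / B], [C → . S S], [C → . x B], [C → x . B], [S → . e], [S → . x C], [S → x . C] }  — shift, reduce
  I9: { [B → x S .], [C → S . S], [S → . e], [S → . x C] }  — shift, reduce
  I10: { [C → S S .] }  — reduce
  I11: { [C → . / B], [C → . S S], [C → . x B], [S → . e], [S → . x C], [S → x . C] }  — shift
  I12: { [C → / B .] }  — reduce
  I13: { [B → x . S], [B → x .], [S → . e], [S → . x C] }  — shift, reduce
  I14: { [B → x S .] }  — reduce

I8 contains reduce item [B → x .] and shift items [B → . x], [B → . x S], [C → . / B], [C → . x B], [S → . e], [S → . x C] — shift-reduce conflict.
I9 contains reduce item [B → x S .] and shift items [S → . e], [S → . x C] — shift-reduce conflict.
I13 contains reduce item [B → x .] and shift items [S → . e], [S → . x C] — shift-reduce conflict.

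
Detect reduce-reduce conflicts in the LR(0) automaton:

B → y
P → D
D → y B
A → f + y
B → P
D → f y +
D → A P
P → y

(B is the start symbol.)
Yes — I6: [B → y .] vs [P → y .]

Augment with B' → B and build the canonical LR(0) collection (I0 = CLOSURE({[B' → . B]}), then GOTO on every symbol after a dot until no new states appear). It has 14 states:
  I0: { [A → . f + y], [B → . P], [B → . y], [B' → . B], [D → . A P], [D → . f y +], [D → . y B], [P → . D], [P → . y] }  — shift
  I1: { [A → . f + y], [D → . A P], [D → . f y +], [D → . y B], [D → A . P], [P → . D], [P → . y] }  — shift
  I2: { [B' → B .] }  — accept
  I3: { [P → D .] }  — reduce
  I4: { [B → P .] }  — reduce
  I5: { [A → f . + y], [D → f . y +] }  — shift
  I6: { [A → . f + y], [B → . P], [B → . y], [B → y .], [D → . A P], [D → . f y +], [D → . y B], [D → y . B], [P → . D], [P → . y], [P → y .] }  — shift, 2 reduces
  I7: { [D → y B .] }  — reduce
  I8: { [A → f + . y] }  — shift
  I9: { [D → f y . +] }  — shift
  I10: { [D → f y + .] }  — reduce
  I11: { [A → f + y .] }  — reduce
  I12: { [D → A P .] }  — reduce
  I13: { [A → . f + y], [B → . P], [B → . y], [D → . A P], [D → . f y +], [D → . y B], [D → y . B], [P → . D], [P → . y], [P → y .] }  — shift, reduce

I6 contains complete items [B → y .], [P → y .] — reduce-reduce conflict.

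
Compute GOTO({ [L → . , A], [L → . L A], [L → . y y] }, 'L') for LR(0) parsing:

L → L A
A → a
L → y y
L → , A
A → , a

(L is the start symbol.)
GOTO(I, 'L') = CLOSURE({ [A → αX.β] : [A → α.Xβ] ∈ I, X = 'L' })

Items with dot before 'L', with the dot advanced:
  [L → . L A] → [L → L . A]
Closure of the advanced items:
  [L → L . A] has the dot before A: add [A → . a], [A → . , a]

GOTO = { [A → . , a], [A → . a], [L → L . A] }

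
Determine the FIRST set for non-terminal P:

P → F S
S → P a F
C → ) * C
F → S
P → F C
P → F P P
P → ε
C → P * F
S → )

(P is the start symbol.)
To compute FIRST(P), examine every production with P on the left-hand side, reading each right-hand side left to right until a non-nullable symbol is reached.

FIRST sets of the other non-terminals involved (by the same procedure, iterated to a fixed point):
  FIRST(F) = { ')', 'a' }

From P → F S:
  - F is a non-terminal: add FIRST(F) \ {ε} = { ')', 'a' }
    F is not nullable, so stop
From P → F C:
  - F is a non-terminal: add FIRST(F) \ {ε} = { ')', 'a' }
    F is not nullable, so stop
From P → F P P:
  - F is a non-terminal: add FIRST(F) \ {ε} = { ')', 'a' }
    F is not nullable, so stop
From P → ε:
  - ε-production, so ε ∈ FIRST(P)

Collecting: FIRST(P) = { ')', 'a', ε }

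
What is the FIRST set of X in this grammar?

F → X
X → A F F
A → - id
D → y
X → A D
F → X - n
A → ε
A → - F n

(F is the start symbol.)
FIRST sets of the other non-terminals involved (by the same procedure, iterated to a fixed point):
  FIRST(A) = { '-', ε }
  FIRST(F) = { '-', 'y' }
  FIRST(D) = { 'y' }

From X → A F F:
  - A is a non-terminal: add FIRST(A) \ {ε} = { '-' }
    A is nullable, so continue to the next symbol
  - F is a non-terminal: add FIRST(F) \ {ε} = { '-', 'y' }
    F is not nullable, so stop
From X → A D:
  - A is a non-terminal: add FIRST(A) \ {ε} = { '-' }
    A is nullable, so continue to the next symbol
  - D is a non-terminal: add FIRST(D) \ {ε} = { 'y' }
    D is not nullable, so stop

Collecting: FIRST(X) = { '-', 'y' }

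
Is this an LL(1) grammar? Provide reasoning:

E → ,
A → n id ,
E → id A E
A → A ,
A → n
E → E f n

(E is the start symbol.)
No. Predict set conflict for E: { ',' }

A grammar is LL(1) if for each non-terminal N with multiple productions, the predict sets of those productions are pairwise disjoint, where PREDICT(N → α) = (FIRST(α) \ {ε}) ∪ (FOLLOW(N) if α ⇒* ε).

Relevant sets:
  FIRST(E) = { ',', 'id' }
  FIRST(A) = { 'n' }

For E:
  PREDICT(E → ',') = { ',' }
  PREDICT(E → id A E) = { 'id' }
  PREDICT(E → E f n) = { ',', 'id' }
For A:
  PREDICT(A → n id ',') = { 'n' }
  PREDICT(A → A ',') = { 'n' }
  PREDICT(A → n) = { 'n' }

Conflict found: Predict set conflict for E: { ',' }
The grammar is NOT LL(1).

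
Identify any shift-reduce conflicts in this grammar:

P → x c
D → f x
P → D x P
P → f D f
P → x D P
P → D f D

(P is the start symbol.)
A shift-reduce conflict occurs when an LR(0) state has both:
  - a complete (reduce) item [A → α .] (dot at the end), and
  - a shift item [B → β . c γ] (dot before a terminal).

Augment with P' → P and build the canonical LR(0) collection (I0 = CLOSURE({[P' → . P]}), then GOTO on every symbol after a dot until no new states appear). It has 16 states:
  I0: { [D → . f x], [P → . D f D], [P → . D x P], [P → . f D f], [P → . x D P], [P → . x c], [P' → . P] }  — shift
  I1: { [P → D . f D], [P → D . x P] }  — shift
  I2: { [P' → P .] }  — accept
  I3: { [D → . f x], [D → f . x], [P → f . D f] }  — shift
  I4: { [D → . f x], [P → x . D P], [P → x . c] }  — shift
  I5: { [D → . f x], [P → . D f D], [P → . D x P], [P → . f D f], [P → . x D P], [P → . x c], [P → x D . P] }  — shift
  I6: { [P → x c .] }  — reduce
  I7: { [D → f . x] }  — shift
  I8: { [D → f x .] }  — reduce
  I9: { [P → x D P .] }  — reduce
  I10: { [P → f D . f] }  — shift
  I11: { [P → f D f .] }  — reduce
  I12: { [D → . f x], [P → D f . D] }  — shift
  I13: { [D → . f x], [P → . D f D], [P → . D x P], [P → . f D f], [P → . x D P], [P → . x c], [P → D x . P] }  — shift
  I14: { [P → D x P .] }  — reduce
  I15: { [P → D f D .] }  — reduce

No state contains both a complete item and a shift item.

Answer: No shift-reduce conflicts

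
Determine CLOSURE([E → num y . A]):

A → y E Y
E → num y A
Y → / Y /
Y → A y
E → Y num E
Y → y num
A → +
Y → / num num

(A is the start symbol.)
Start with: [E → num y . A]
  [E → num y . A] has the dot before A: add [A → . y E Y], [A → . +]
No further items can be added.

CLOSURE = { [A → . +], [A → . y E Y], [E → num y . A] }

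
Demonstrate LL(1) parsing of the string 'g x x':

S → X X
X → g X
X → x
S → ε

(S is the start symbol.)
LL(1) parsing maintains a stack (initially the start symbol over $) and the input. At each step: if the stack top is a terminal, match it against the current input token; if it is a non-terminal N, replace it with the RHS of M[N, lookahead] (the unique production whose predict set contains the lookahead).

Stack is shown with the top on the left.

Stack    Input    Action
------------------------
S $      g x x $  output S → X X
X X $    g x x $  output X → g X
g X X $  g x x $  match 'g'
X X $    x x $    output X → x
x X $    x x $    match 'x'
X $      x $      output X → x
x $      x $      match 'x'
$        $        accept

The string is accepted.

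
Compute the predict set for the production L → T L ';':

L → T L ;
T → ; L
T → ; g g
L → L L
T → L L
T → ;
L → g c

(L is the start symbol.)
PREDICT(L → T L ';') = (FIRST(RHS) \ {ε}) ∪ (FOLLOW(L) if ε ∈ FIRST(RHS), i.e. RHS ⇒* ε)
FIRST(T) = { ';', 'g' }
FIRST(T L ';') = { ';', 'g' }
ε ∉ FIRST(T L ';'), so FOLLOW(L) is not added.
PREDICT(L → T L ';') = { ';', 'g' }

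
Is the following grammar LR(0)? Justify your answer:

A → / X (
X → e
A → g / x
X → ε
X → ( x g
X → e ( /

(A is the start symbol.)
A grammar is LR(0) if no state in the canonical LR(0) collection has:
  - both a shift item (dot before a terminal) and a complete item (shift-reduce conflict), or
  - two or more complete items (reduce-reduce conflict; the accept item [A' → A .] counts as a complete item here).

Augment with A' → A and build the canonical LR(0) collection (I0 = CLOSURE({[A' → . A]}), then GOTO on every symbol after a dot until no new states appear). It has 14 states:
  I0: { [A → . / X (], [A → . g / x], [A' → . A] }  — shift
  I1: { [A → / . X (], [X → . ( x g], [X → . e ( /], [X → . e], [X → .] }  — shift, reduce
  I2: { [A' → A .] }  — accept
  I3: { [A → g . / x] }  — shift
  I4: { [A → g / . x] }  — shift
  I5: { [A → g / x .] }  — reduce
  I6: { [X → ( . x g] }  — shift
  I7: { [A → / X . (] }  — shift
  I8: { [X → e . ( /], [X → e .] }  — shift, reduce
  I9: { [X → e ( . /] }  — shift
  I10: { [X → e ( / .] }  — reduce
  I11: { [A → / X ( .] }  — reduce
  I12: { [X → ( x . g] }  — shift
  I13: { [X → ( x g .] }  — reduce

Conflict in state I1:
  Shift-reduce conflict between [X → .] and [X → . ( x g]
So the grammar is NOT LR(0).

Answer: No. Shift-reduce conflict between [X → .] and [X → . ( x g]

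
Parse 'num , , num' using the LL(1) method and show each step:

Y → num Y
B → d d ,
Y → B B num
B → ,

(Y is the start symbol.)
LL(1) parsing maintains a stack (initially the start symbol over $) and the input. At each step: if the stack top is a terminal, match it against the current input token; if it is a non-terminal N, replace it with the RHS of M[N, lookahead] (the unique production whose predict set contains the lookahead).

Stack is shown with the top on the left.

Stack      Input          Action
--------------------------------
Y $        num , , num $  output Y → num Y
num Y $    num , , num $  match 'num'
Y $        , , num $      output Y → B B num
B B num $  , , num $      output B → ,
, B num $  , , num $      match ','
B num $    , num $        output B → ,
, num $    , num $        match ','
num $      num $          match 'num'
$          $              accept

The string is accepted.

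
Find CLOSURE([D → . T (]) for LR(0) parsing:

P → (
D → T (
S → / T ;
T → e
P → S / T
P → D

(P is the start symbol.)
{ [D → . T (], [T → . e] }

Start with: [D → . T (]
  [D → . T (] has the dot before T: add [T → . e]
No further items can be added.

CLOSURE = { [D → . T (], [T → . e] }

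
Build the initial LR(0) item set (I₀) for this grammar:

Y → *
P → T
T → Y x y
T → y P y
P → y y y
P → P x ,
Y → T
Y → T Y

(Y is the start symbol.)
{ [T → . Y x y], [T → . y P y], [Y → . *], [Y → . T Y], [Y → . T], [Y' → . Y] }

First, augment the grammar with Y' → Y
I₀ = CLOSURE({ [Y' → . Y] }):
  [Y' → . Y] has the dot before Y: add [Y → . *], [Y → . T], [Y → . T Y]
  [Y → . T] has the dot before T: add [T → . Y x y], [T → . y P y]
No further items can be added.

I₀ = { [T → . Y x y], [T → . y P y], [Y → . *], [Y → . T Y], [Y → . T], [Y' → . Y] }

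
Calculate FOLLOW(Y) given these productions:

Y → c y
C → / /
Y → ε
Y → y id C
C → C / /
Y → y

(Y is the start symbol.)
Y is the start symbol, so $ ∈ FOLLOW(Y).
Y does not occur on any right-hand side.

Taking the union: FOLLOW(Y) = { $ }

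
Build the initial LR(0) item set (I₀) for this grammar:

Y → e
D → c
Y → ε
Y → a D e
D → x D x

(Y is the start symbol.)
First, augment the grammar with Y' → Y
I₀ = CLOSURE({ [Y' → . Y] }):
  [Y' → . Y] has the dot before Y: add [Y → . e], [Y → .], [Y → . a D e]
No further items can be added.

I₀ = { [Y → . a D e], [Y → . e], [Y → .], [Y' → . Y] }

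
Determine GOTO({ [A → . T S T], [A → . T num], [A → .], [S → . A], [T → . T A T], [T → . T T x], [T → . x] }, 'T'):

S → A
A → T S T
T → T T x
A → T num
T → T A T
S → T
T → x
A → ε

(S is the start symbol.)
GOTO(I, 'T') = CLOSURE({ [A → αX.β] : [A → α.Xβ] ∈ I, X = 'T' })

Items with dot before 'T', with the dot advanced:
  [A → . T S T] → [A → T . S T]
  [A → . T num] → [A → T . num]
  [T → . T A T] → [T → T . A T]
  [T → . T T x] → [T → T . T x]
Closure of the advanced items:
  [A → T . S T] has the dot before S: add [S → . A], [S → . T]
  [T → T . A T] has the dot before A: add [A → . T S T], [A → . T num], [A → .]
  [T → T . T x] has the dot before T: add [T → . T T x], [T → . T A T], [T → . x]

GOTO = { [A → . T S T], [A → . T num], [A → .], [A → T . S T], [A → T . num], [S → . A], [S → . T], [T → . T A T], [T → . T T x], [T → . x], [T → T . A T], [T → T . T x] }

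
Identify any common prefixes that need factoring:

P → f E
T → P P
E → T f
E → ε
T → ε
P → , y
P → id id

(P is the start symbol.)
Left-factoring is needed when two productions for the same non-terminal
share a common prefix on the right-hand side.

Productions for P:
  P → f E
  P → , y
  P → id id
Productions for T:
  T → P P
  T → ε
Productions for E:
  E → T f
  E → ε

No common prefixes found.

Answer: No, left-factoring is not needed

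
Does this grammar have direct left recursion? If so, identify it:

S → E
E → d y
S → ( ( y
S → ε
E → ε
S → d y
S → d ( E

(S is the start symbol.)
S → E: starts with E
E → d y: starts with d
S → ( ( y: starts with '('
S → ε: starts with ε
E → ε: starts with ε
S → d y: starts with d
S → d ( E: starts with d

No direct left recursion found.

Answer: No direct left recursion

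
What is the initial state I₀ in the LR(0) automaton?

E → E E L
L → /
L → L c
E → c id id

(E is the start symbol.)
{ [E → . E E L], [E → . c id id], [E' → . E] }

First, augment the grammar with E' → E
I₀ = CLOSURE({ [E' → . E] }):
  [E' → . E] has the dot before E: add [E → . E E L], [E → . c id id]
No further items can be added.

I₀ = { [E → . E E L], [E → . c id id], [E' → . E] }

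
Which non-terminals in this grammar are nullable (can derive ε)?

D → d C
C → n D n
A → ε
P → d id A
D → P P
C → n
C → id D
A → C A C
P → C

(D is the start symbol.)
ε-productions: A → ε
So A is immediately nullable.
No further non-terminal can be added: every production for the remaining non-terminals contains a terminal or a non-nullable non-terminal.
Nullable = { 'A' }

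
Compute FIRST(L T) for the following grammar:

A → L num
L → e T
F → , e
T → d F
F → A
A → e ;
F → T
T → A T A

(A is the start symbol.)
FIRST sets of the non-terminals involved (from the grammar, by fixed-point iteration):
  FIRST(L) = { 'e' }

To compute FIRST(L T), process the symbols left to right:
Symbol L is a non-terminal. Add FIRST(L) \ {ε} = { 'e' }
L is not nullable (ε ∉ FIRST(L)), so stop here.
FIRST(L T) = { 'e' }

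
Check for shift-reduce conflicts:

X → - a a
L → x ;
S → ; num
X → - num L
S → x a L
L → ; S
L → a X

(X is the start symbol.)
No shift-reduce conflicts

Augment with X' → X and build the canonical LR(0) collection (I0 = CLOSURE({[X' → . X]}), then GOTO on every symbol after a dot until no new states appear). It has 18 states:
  I0: { [X → . - a a], [X → . - num L], [X' → . X] }  — shift
  I1: { [X → - . a a], [X → - . num L] }  — shift
  I2: { [X' → X .] }  — accept
  I3: { [X → - a . a] }  — shift
  I4: { [L → . ; S], [L → . a X], [L → . x ;], [X → - num . L] }  — shift
  I5: { [L → ; . S], [S → . ; num], [S → . x a L] }  — shift
  I6: { [X → - num L .] }  — reduce
  I7: { [L → a . X], [X → . - a a], [X → . - num L] }  — shift
  I8: { [L → x . ;] }  — shift
  I9: { [L → x ; .] }  — reduce
  I10: { [L → a X .] }  — reduce
  I11: { [S → ; . num] }  — shift
  I12: { [L → ; S .] }  — reduce
  I13: { [S → x . a L] }  — shift
  I14: { [L → . ; S], [L → . a X], [L → . x ;], [S → x a . L] }  — shift
  I15: { [S → x a L .] }  — reduce
  I16: { [S → ; num .] }  — reduce
  I17: { [X → - a a .] }  — reduce

No state contains both a complete item and a shift item.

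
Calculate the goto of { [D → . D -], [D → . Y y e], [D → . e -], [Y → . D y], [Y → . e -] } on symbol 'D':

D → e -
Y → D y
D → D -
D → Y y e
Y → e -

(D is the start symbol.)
{ [D → D . -], [Y → D . y] }

GOTO(I, 'D') = CLOSURE({ [A → αX.β] : [A → α.Xβ] ∈ I, X = 'D' })

Items with dot before 'D', with the dot advanced:
  [D → . D -] → [D → D . -]
  [Y → . D y] → [Y → D . y]
Closure adds nothing (no advanced item has the dot before a non-terminal).

GOTO = { [D → D . -], [Y → D . y] }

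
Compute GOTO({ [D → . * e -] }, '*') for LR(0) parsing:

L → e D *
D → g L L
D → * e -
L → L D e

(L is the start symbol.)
{ [D → * . e -] }

GOTO(I, '*') = CLOSURE({ [A → αX.β] : [A → α.Xβ] ∈ I, X = '*' })

Items with dot before '*', with the dot advanced:
  [D → . * e -] → [D → * . e -]
Closure adds nothing (no advanced item has the dot before a non-terminal).

GOTO = { [D → * . e -] }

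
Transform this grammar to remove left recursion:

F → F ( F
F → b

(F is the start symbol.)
F is directly left-recursive. The standard transformation for
  A → A α₁ | ... | A α_m | β₁ | ... | β_n
is
  A  → β₁ A' | ... | β_n A'
  A' → α₁ A' | ... | α_m A' | ε

F → b becomes F → b F'
F → F ( F becomes F' → ( F F'
Add F' → ε

Resulting grammar:
F → b F'
F' → ( F F'
F' → ε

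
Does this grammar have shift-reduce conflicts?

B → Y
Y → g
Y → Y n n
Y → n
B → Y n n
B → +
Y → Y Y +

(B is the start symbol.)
Augment with B' → B and build the canonical LR(0) collection (I0 = CLOSURE({[B' → . B]}), then GOTO on every symbol after a dot until no new states appear). It has 12 states:
  I0: { [B → . +], [B → . Y n n], [B → . Y], [B' → . B], [Y → . Y Y +], [Y → . Y n n], [Y → . g], [Y → . n] }  — shift
  I1: { [B → + .] }  — reduce
  I2: { [B' → B .] }  — accept
  I3: { [B → Y . n n], [B → Y .], [Y → . Y Y +], [Y → . Y n n], [Y → . g], [Y → . n], [Y → Y . Y +], [Y → Y . n n] }  — shift, reduce
  I4: { [Y → g .] }  — reduce
  I5: { [Y → n .] }  — reduce
  I6: { [Y → . Y Y +], [Y → . Y n n], [Y → . g], [Y → . n], [Y → Y . Y +], [Y → Y . n n], [Y → Y Y . +] }  — shift
  I7: { [B → Y n . n], [Y → Y n . n], [Y → n .] }  — shift, reduce
  I8: { [B → Y n n .], [Y → Y n n .] }  — 2 reduces
  I9: { [Y → Y Y + .] }  — reduce
  I10: { [Y → Y n . n], [Y → n .] }  — shift, reduce
  I11: { [Y → Y n n .] }  — reduce

I3 contains reduce item [B → Y .] and shift items [B → Y . n n], [Y → Y . n n], [Y → . g], [Y → . n] — shift-reduce conflict.
I7 contains reduce item [Y → n .] and shift items [B → Y n . n], [Y → Y n . n] — shift-reduce conflict.
I10 contains reduce item [Y → n .] and shift item [Y → Y n . n] — shift-reduce conflict.

Answer: Yes — I3: [B → Y .] vs [B → Y . n n]; I7: [Y → n .] vs [B → Y n . n]; I10: [Y → n .] vs [Y → Y n . n]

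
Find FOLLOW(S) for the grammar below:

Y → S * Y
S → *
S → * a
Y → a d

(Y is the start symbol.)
{ '*' }

In Y → S * Y: S is followed by '*' Y, add FIRST('*' Y) \ {ε} = { '*' }

Taking the union: FOLLOW(S) = { '*' }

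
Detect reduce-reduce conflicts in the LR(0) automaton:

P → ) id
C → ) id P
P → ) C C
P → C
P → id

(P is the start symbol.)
A reduce-reduce conflict occurs when an LR(0) state has two complete items [A → α .] and [B → β .] — both call for a reduction, and with no lookahead the parser cannot choose between them.

Augment with P' → P and build the canonical LR(0) collection (I0 = CLOSURE({[P' → . P]}), then GOTO on every symbol after a dot until no new states appear). It has 11 states:
  I0: { [C → . ) id P], [P → . ) C C], [P → . ) id], [P → . C], [P → . id], [P' → . P] }  — shift
  I1: { [C → ) . id P], [C → . ) id P], [P → ) . C C], [P → ) . id] }  — shift
  I2: { [P → C .] }  — reduce
  I3: { [P' → P .] }  — accept
  I4: { [P → id .] }  — reduce
  I5: { [C → ) . id P] }  — shift
  I6: { [C → . ) id P], [P → ) C . C] }  — shift
  I7: { [C → ) id . P], [C → . ) id P], [P → ) id .], [P → . ) C C], [P → . ) id], [P → . C], [P → . id] }  — shift, reduce
  I8: { [C → ) id P .] }  — reduce
  I9: { [P → ) C C .] }  — reduce
  I10: { [C → ) id . P], [C → . ) id P], [P → . ) C C], [P → . ) id], [P → . C], [P → . id] }  — shift

No state contains more than one complete item.

Answer: No reduce-reduce conflicts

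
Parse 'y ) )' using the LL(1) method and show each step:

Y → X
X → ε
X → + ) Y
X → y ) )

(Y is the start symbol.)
LL(1) parsing maintains a stack (initially the start symbol over $) and the input. At each step: if the stack top is a terminal, match it against the current input token; if it is a non-terminal N, replace it with the RHS of M[N, lookahead] (the unique production whose predict set contains the lookahead).

Stack is shown with the top on the left.

Stack    Input    Action
------------------------
Y $      y ) ) $  output Y → X
X $      y ) ) $  output X → y ) )
y ) ) $  y ) ) $  match 'y'
) ) $    ) ) $    match ')'
) $      ) $      match ')'
$        $        accept

The string is accepted.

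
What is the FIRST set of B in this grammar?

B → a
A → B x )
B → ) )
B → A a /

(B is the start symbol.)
{ ')', 'a' }

To compute FIRST(B), examine every production with B on the left-hand side, reading each right-hand side left to right until a non-nullable symbol is reached.

FIRST sets of the other non-terminals involved (by the same procedure, iterated to a fixed point):
  FIRST(A) = { ')', 'a' }

From B → a:
  - a is a terminal: add 'a' and stop
From B → ) ):
  - ')' is a terminal: add ')' and stop
From B → A a /:
  - A is a non-terminal: add FIRST(A) \ {ε} = { ')', 'a' }
    A is not nullable, so stop

Collecting: FIRST(B) = { ')', 'a' }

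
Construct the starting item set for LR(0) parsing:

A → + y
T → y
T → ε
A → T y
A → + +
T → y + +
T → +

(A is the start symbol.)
First, augment the grammar with A' → A
I₀ = CLOSURE({ [A' → . A] }):
  [A' → . A] has the dot before A: add [A → . + y], [A → . T y], [A → . + +]
  [A → . T y] has the dot before T: add [T → . y], [T → .], [T → . y + +], [T → . +]
No further items can be added.

I₀ = { [A → . + +], [A → . + y], [A → . T y], [A' → . A], [T → . +], [T → . y + +], [T → . y], [T → .] }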